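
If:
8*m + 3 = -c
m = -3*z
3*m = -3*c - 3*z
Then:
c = 3/11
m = -9/22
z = 3/22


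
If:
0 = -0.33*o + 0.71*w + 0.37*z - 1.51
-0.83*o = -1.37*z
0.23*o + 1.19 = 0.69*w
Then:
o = 2.18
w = 2.45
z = 1.32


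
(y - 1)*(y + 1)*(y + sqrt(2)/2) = y^3 + sqrt(2)*y^2/2 - y - sqrt(2)/2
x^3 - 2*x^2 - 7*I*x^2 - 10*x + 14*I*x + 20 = (x - 2)*(x - 5*I)*(x - 2*I)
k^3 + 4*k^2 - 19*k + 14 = (k - 2)*(k - 1)*(k + 7)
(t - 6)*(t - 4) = t^2 - 10*t + 24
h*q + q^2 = q*(h + q)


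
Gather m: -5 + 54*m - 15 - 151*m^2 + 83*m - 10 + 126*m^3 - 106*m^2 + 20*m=126*m^3 - 257*m^2 + 157*m - 30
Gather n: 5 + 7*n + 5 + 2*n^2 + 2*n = 2*n^2 + 9*n + 10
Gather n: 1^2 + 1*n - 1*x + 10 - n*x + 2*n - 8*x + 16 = n*(3 - x) - 9*x + 27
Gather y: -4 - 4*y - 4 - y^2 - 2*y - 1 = -y^2 - 6*y - 9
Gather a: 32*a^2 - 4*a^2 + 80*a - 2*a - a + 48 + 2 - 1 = 28*a^2 + 77*a + 49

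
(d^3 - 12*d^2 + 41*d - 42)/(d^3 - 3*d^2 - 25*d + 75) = (d^2 - 9*d + 14)/(d^2 - 25)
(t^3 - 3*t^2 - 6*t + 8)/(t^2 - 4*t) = t + 1 - 2/t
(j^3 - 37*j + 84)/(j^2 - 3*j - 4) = (j^2 + 4*j - 21)/(j + 1)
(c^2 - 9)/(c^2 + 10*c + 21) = (c - 3)/(c + 7)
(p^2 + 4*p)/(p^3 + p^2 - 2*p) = (p + 4)/(p^2 + p - 2)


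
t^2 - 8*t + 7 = (t - 7)*(t - 1)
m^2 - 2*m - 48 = (m - 8)*(m + 6)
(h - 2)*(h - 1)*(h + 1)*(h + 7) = h^4 + 5*h^3 - 15*h^2 - 5*h + 14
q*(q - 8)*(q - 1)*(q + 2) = q^4 - 7*q^3 - 10*q^2 + 16*q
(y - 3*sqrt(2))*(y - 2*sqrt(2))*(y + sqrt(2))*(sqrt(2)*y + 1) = sqrt(2)*y^4 - 7*y^3 - 2*sqrt(2)*y^2 + 26*y + 12*sqrt(2)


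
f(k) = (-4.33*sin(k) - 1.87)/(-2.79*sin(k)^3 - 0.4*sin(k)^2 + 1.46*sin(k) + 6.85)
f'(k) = (-4.33*sin(k) - 1.87)*(8.37*sin(k)^2*cos(k) + 0.8*sin(k)*cos(k) - 1.46*cos(k))/(-2.79*sin(k)^3 - 0.4*sin(k)^2 + 1.46*sin(k) + 6.85)^2 - 4.33*cos(k)/(-2.79*sin(k)^3 - 0.4*sin(k)^2 + 1.46*sin(k) + 6.85)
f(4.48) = 0.31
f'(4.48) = 0.08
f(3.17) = -0.26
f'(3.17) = 0.58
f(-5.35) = -0.85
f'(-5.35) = -0.77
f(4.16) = 0.26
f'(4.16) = 0.25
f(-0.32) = -0.08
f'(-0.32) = -0.63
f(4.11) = 0.24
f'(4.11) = 0.28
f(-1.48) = 0.31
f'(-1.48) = -0.03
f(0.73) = -0.70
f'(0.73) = -0.69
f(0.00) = -0.27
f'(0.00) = -0.57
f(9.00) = -0.51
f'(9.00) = 0.57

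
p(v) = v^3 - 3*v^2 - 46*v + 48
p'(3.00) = -37.00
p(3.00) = -90.00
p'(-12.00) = 458.00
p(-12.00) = -1560.00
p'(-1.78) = -25.81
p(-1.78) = 114.74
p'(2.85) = -38.73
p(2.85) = -84.32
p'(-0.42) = -42.95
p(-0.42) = 66.72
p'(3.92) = -23.42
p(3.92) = -118.18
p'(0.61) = -48.54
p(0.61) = 19.05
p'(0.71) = -48.75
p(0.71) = 14.19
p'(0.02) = -46.12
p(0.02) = 47.08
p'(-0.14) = -45.10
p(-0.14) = 54.38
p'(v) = 3*v^2 - 6*v - 46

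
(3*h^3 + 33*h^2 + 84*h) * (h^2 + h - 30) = 3*h^5 + 36*h^4 + 27*h^3 - 906*h^2 - 2520*h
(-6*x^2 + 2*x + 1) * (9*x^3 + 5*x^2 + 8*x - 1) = -54*x^5 - 12*x^4 - 29*x^3 + 27*x^2 + 6*x - 1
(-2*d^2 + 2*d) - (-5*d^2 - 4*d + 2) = 3*d^2 + 6*d - 2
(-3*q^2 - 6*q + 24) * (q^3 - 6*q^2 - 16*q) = -3*q^5 + 12*q^4 + 108*q^3 - 48*q^2 - 384*q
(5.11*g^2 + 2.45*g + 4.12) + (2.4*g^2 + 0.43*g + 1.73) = 7.51*g^2 + 2.88*g + 5.85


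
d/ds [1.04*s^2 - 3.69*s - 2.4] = 2.08*s - 3.69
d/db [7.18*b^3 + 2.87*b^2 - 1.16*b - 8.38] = 21.54*b^2 + 5.74*b - 1.16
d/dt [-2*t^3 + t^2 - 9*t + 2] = -6*t^2 + 2*t - 9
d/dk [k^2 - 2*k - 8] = 2*k - 2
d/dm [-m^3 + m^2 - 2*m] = -3*m^2 + 2*m - 2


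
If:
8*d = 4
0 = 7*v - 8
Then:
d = 1/2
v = 8/7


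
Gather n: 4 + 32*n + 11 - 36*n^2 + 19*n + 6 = -36*n^2 + 51*n + 21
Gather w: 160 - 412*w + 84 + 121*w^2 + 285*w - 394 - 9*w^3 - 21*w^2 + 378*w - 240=-9*w^3 + 100*w^2 + 251*w - 390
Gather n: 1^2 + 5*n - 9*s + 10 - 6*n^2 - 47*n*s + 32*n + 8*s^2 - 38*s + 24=-6*n^2 + n*(37 - 47*s) + 8*s^2 - 47*s + 35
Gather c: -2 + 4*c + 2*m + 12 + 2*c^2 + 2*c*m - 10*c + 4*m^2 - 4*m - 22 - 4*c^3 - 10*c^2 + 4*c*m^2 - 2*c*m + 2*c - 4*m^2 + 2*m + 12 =-4*c^3 - 8*c^2 + c*(4*m^2 - 4)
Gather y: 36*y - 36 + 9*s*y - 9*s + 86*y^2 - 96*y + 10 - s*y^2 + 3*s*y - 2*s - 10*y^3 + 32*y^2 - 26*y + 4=-11*s - 10*y^3 + y^2*(118 - s) + y*(12*s - 86) - 22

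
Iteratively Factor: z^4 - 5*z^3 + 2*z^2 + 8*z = (z + 1)*(z^3 - 6*z^2 + 8*z) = (z - 2)*(z + 1)*(z^2 - 4*z) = (z - 4)*(z - 2)*(z + 1)*(z)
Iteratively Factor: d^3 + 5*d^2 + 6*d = (d)*(d^2 + 5*d + 6) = d*(d + 2)*(d + 3)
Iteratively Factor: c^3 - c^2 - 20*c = (c - 5)*(c^2 + 4*c) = c*(c - 5)*(c + 4)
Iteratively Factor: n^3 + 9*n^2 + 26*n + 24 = (n + 4)*(n^2 + 5*n + 6) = (n + 3)*(n + 4)*(n + 2)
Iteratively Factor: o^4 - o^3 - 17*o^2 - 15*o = (o - 5)*(o^3 + 4*o^2 + 3*o) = (o - 5)*(o + 3)*(o^2 + o) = (o - 5)*(o + 1)*(o + 3)*(o)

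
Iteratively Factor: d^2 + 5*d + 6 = (d + 2)*(d + 3)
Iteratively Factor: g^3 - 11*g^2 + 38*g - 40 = (g - 5)*(g^2 - 6*g + 8) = (g - 5)*(g - 2)*(g - 4)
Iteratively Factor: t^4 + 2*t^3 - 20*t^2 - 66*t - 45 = (t + 3)*(t^3 - t^2 - 17*t - 15) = (t - 5)*(t + 3)*(t^2 + 4*t + 3) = (t - 5)*(t + 1)*(t + 3)*(t + 3)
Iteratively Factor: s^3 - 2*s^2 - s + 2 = (s + 1)*(s^2 - 3*s + 2) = (s - 1)*(s + 1)*(s - 2)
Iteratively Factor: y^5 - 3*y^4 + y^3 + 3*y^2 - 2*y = (y + 1)*(y^4 - 4*y^3 + 5*y^2 - 2*y) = (y - 1)*(y + 1)*(y^3 - 3*y^2 + 2*y) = (y - 2)*(y - 1)*(y + 1)*(y^2 - y) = (y - 2)*(y - 1)^2*(y + 1)*(y)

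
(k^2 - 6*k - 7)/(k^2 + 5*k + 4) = (k - 7)/(k + 4)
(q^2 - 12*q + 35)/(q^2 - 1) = (q^2 - 12*q + 35)/(q^2 - 1)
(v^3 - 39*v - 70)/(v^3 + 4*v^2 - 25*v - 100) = (v^2 - 5*v - 14)/(v^2 - v - 20)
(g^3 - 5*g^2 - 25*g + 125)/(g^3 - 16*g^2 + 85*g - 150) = (g + 5)/(g - 6)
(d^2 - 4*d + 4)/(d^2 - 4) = (d - 2)/(d + 2)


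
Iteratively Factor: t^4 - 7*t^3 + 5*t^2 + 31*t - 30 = (t + 2)*(t^3 - 9*t^2 + 23*t - 15) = (t - 3)*(t + 2)*(t^2 - 6*t + 5) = (t - 5)*(t - 3)*(t + 2)*(t - 1)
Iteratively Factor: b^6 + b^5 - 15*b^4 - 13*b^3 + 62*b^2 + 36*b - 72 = (b + 3)*(b^5 - 2*b^4 - 9*b^3 + 14*b^2 + 20*b - 24) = (b + 2)*(b + 3)*(b^4 - 4*b^3 - b^2 + 16*b - 12) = (b - 1)*(b + 2)*(b + 3)*(b^3 - 3*b^2 - 4*b + 12) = (b - 2)*(b - 1)*(b + 2)*(b + 3)*(b^2 - b - 6) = (b - 3)*(b - 2)*(b - 1)*(b + 2)*(b + 3)*(b + 2)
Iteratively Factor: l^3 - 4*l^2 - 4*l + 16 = (l - 4)*(l^2 - 4) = (l - 4)*(l - 2)*(l + 2)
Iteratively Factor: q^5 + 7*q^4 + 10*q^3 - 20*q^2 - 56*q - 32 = (q + 2)*(q^4 + 5*q^3 - 20*q - 16) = (q + 2)*(q + 4)*(q^3 + q^2 - 4*q - 4) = (q - 2)*(q + 2)*(q + 4)*(q^2 + 3*q + 2) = (q - 2)*(q + 1)*(q + 2)*(q + 4)*(q + 2)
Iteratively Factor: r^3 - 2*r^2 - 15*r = (r)*(r^2 - 2*r - 15) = r*(r - 5)*(r + 3)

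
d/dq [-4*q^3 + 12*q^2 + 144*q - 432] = -12*q^2 + 24*q + 144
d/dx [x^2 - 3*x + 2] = 2*x - 3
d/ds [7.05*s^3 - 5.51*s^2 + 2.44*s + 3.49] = 21.15*s^2 - 11.02*s + 2.44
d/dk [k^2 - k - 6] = 2*k - 1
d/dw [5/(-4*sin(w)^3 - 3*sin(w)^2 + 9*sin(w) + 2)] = 15*(4*sin(w)^2 + 2*sin(w) - 3)*cos(w)/(4*sin(w)^3 + 3*sin(w)^2 - 9*sin(w) - 2)^2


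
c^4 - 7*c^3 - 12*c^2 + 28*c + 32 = (c - 8)*(c - 2)*(c + 1)*(c + 2)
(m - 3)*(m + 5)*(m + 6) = m^3 + 8*m^2 - 3*m - 90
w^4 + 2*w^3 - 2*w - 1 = (w - 1)*(w + 1)^3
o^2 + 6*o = o*(o + 6)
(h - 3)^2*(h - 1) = h^3 - 7*h^2 + 15*h - 9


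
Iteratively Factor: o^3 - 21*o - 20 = (o - 5)*(o^2 + 5*o + 4) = (o - 5)*(o + 1)*(o + 4)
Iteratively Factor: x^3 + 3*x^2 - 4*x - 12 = (x + 2)*(x^2 + x - 6) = (x - 2)*(x + 2)*(x + 3)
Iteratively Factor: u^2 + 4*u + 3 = (u + 3)*(u + 1)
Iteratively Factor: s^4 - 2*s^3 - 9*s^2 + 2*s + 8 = (s + 2)*(s^3 - 4*s^2 - s + 4) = (s + 1)*(s + 2)*(s^2 - 5*s + 4) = (s - 1)*(s + 1)*(s + 2)*(s - 4)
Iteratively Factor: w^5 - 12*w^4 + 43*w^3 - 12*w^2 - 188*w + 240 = (w - 4)*(w^4 - 8*w^3 + 11*w^2 + 32*w - 60) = (w - 4)*(w + 2)*(w^3 - 10*w^2 + 31*w - 30) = (w - 4)*(w - 2)*(w + 2)*(w^2 - 8*w + 15) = (w - 5)*(w - 4)*(w - 2)*(w + 2)*(w - 3)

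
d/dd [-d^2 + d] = 1 - 2*d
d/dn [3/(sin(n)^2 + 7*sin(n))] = -3*(2*sin(n) + 7)*cos(n)/((sin(n) + 7)^2*sin(n)^2)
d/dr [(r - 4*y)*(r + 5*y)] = 2*r + y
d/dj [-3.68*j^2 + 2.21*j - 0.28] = 2.21 - 7.36*j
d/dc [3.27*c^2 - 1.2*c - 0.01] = 6.54*c - 1.2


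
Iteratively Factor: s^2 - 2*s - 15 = (s - 5)*(s + 3)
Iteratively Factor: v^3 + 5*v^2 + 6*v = (v)*(v^2 + 5*v + 6) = v*(v + 3)*(v + 2)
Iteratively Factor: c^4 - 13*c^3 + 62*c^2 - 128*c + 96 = (c - 4)*(c^3 - 9*c^2 + 26*c - 24) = (c - 4)*(c - 2)*(c^2 - 7*c + 12) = (c - 4)^2*(c - 2)*(c - 3)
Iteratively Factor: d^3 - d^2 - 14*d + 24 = (d - 3)*(d^2 + 2*d - 8) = (d - 3)*(d - 2)*(d + 4)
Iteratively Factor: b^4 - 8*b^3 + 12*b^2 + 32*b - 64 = (b + 2)*(b^3 - 10*b^2 + 32*b - 32) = (b - 2)*(b + 2)*(b^2 - 8*b + 16) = (b - 4)*(b - 2)*(b + 2)*(b - 4)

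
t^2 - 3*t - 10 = (t - 5)*(t + 2)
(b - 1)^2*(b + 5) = b^3 + 3*b^2 - 9*b + 5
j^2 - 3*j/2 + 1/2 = (j - 1)*(j - 1/2)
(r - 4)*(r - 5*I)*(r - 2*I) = r^3 - 4*r^2 - 7*I*r^2 - 10*r + 28*I*r + 40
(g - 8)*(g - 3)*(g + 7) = g^3 - 4*g^2 - 53*g + 168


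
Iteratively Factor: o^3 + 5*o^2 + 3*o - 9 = (o + 3)*(o^2 + 2*o - 3) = (o - 1)*(o + 3)*(o + 3)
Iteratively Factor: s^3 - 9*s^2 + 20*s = (s - 5)*(s^2 - 4*s) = s*(s - 5)*(s - 4)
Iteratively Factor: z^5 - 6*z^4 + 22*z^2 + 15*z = (z - 3)*(z^4 - 3*z^3 - 9*z^2 - 5*z) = (z - 3)*(z + 1)*(z^3 - 4*z^2 - 5*z) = z*(z - 3)*(z + 1)*(z^2 - 4*z - 5) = z*(z - 5)*(z - 3)*(z + 1)*(z + 1)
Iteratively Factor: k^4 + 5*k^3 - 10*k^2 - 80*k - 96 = (k - 4)*(k^3 + 9*k^2 + 26*k + 24) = (k - 4)*(k + 3)*(k^2 + 6*k + 8) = (k - 4)*(k + 3)*(k + 4)*(k + 2)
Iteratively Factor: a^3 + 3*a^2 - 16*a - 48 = (a + 3)*(a^2 - 16) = (a - 4)*(a + 3)*(a + 4)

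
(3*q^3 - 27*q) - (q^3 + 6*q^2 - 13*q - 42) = 2*q^3 - 6*q^2 - 14*q + 42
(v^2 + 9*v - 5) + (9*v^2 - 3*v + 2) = 10*v^2 + 6*v - 3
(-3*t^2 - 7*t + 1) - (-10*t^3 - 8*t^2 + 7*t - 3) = 10*t^3 + 5*t^2 - 14*t + 4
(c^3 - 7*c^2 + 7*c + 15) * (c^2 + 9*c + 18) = c^5 + 2*c^4 - 38*c^3 - 48*c^2 + 261*c + 270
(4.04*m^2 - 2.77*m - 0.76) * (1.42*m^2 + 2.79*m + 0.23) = 5.7368*m^4 + 7.3382*m^3 - 7.8783*m^2 - 2.7575*m - 0.1748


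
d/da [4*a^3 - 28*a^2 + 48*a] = 12*a^2 - 56*a + 48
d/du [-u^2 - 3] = -2*u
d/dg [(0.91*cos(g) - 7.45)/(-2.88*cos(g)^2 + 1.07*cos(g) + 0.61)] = (-2.6208*cos(g)^2 + 42.912*cos(g) - 8.5266)*sin(g)/(8.2944*cos(g)^4 - 6.1632*cos(g)^3 - 2.3687*cos(g)^2 + 1.3054*cos(g) + 0.3721)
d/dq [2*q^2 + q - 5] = 4*q + 1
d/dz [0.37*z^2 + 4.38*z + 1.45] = 0.74*z + 4.38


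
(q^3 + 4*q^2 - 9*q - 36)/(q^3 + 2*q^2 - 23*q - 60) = (q - 3)/(q - 5)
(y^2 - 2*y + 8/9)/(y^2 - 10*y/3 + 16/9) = (3*y - 4)/(3*y - 8)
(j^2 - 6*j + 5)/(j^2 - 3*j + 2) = (j - 5)/(j - 2)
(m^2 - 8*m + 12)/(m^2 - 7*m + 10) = (m - 6)/(m - 5)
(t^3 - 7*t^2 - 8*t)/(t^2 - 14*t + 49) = t*(t^2 - 7*t - 8)/(t^2 - 14*t + 49)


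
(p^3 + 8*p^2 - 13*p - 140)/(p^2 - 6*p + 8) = (p^2 + 12*p + 35)/(p - 2)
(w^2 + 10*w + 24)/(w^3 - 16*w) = (w + 6)/(w*(w - 4))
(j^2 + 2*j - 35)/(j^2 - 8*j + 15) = (j + 7)/(j - 3)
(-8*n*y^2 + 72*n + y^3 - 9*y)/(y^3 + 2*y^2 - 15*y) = (-8*n*y - 24*n + y^2 + 3*y)/(y*(y + 5))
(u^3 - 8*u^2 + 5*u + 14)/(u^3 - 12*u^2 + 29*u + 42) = (u - 2)/(u - 6)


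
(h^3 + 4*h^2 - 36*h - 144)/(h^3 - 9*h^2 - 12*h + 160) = (h^2 - 36)/(h^2 - 13*h + 40)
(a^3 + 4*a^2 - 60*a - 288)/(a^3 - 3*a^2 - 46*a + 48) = (a + 6)/(a - 1)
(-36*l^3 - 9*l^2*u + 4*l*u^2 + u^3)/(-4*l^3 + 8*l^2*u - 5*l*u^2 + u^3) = (36*l^3 + 9*l^2*u - 4*l*u^2 - u^3)/(4*l^3 - 8*l^2*u + 5*l*u^2 - u^3)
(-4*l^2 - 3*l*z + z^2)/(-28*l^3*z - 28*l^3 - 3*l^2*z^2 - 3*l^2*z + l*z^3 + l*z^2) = (4*l^2 + 3*l*z - z^2)/(l*(28*l^2*z + 28*l^2 + 3*l*z^2 + 3*l*z - z^3 - z^2))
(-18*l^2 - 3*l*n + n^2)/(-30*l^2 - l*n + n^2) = (3*l + n)/(5*l + n)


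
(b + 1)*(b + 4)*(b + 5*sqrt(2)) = b^3 + 5*b^2 + 5*sqrt(2)*b^2 + 4*b + 25*sqrt(2)*b + 20*sqrt(2)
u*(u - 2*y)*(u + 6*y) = u^3 + 4*u^2*y - 12*u*y^2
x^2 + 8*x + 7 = (x + 1)*(x + 7)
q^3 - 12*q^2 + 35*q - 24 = (q - 8)*(q - 3)*(q - 1)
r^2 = r^2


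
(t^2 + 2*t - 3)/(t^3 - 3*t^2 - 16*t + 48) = (t^2 + 2*t - 3)/(t^3 - 3*t^2 - 16*t + 48)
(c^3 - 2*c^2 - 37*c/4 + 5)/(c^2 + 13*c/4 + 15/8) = 2*(2*c^2 - 9*c + 4)/(4*c + 3)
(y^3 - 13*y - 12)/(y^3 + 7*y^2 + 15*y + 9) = (y - 4)/(y + 3)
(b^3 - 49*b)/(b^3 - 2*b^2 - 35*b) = (b + 7)/(b + 5)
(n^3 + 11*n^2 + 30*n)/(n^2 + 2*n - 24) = n*(n + 5)/(n - 4)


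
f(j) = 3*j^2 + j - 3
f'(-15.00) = -89.00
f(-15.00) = 657.00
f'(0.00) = 1.00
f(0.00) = -3.00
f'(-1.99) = -10.94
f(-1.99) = 6.89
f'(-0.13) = 0.22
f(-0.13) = -3.08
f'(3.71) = 23.26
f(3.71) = 42.00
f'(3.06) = 19.36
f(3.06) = 28.15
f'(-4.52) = -26.12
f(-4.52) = 53.77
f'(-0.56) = -2.36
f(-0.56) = -2.62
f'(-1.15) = -5.90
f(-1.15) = -0.18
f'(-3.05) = -17.30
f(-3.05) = 21.86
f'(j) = 6*j + 1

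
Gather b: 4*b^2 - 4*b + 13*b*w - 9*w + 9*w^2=4*b^2 + b*(13*w - 4) + 9*w^2 - 9*w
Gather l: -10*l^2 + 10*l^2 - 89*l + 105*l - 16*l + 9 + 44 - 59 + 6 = 0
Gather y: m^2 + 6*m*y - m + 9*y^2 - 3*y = m^2 - m + 9*y^2 + y*(6*m - 3)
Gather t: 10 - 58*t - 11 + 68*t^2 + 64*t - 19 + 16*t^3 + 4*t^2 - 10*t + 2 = 16*t^3 + 72*t^2 - 4*t - 18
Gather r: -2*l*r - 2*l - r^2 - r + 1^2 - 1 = -2*l - r^2 + r*(-2*l - 1)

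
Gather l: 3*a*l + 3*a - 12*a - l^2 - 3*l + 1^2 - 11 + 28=-9*a - l^2 + l*(3*a - 3) + 18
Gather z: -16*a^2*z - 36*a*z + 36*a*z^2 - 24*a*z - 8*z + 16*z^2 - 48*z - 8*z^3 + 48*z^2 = -8*z^3 + z^2*(36*a + 64) + z*(-16*a^2 - 60*a - 56)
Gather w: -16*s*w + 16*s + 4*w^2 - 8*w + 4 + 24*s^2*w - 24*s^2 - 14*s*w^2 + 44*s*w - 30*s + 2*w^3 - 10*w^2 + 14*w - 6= -24*s^2 - 14*s + 2*w^3 + w^2*(-14*s - 6) + w*(24*s^2 + 28*s + 6) - 2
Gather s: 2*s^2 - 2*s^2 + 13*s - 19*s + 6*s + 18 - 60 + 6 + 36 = 0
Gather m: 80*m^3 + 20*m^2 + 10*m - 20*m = 80*m^3 + 20*m^2 - 10*m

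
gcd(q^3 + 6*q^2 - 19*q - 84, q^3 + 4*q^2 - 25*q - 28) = q^2 + 3*q - 28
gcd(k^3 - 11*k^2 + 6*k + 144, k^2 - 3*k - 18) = k^2 - 3*k - 18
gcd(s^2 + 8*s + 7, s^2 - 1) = s + 1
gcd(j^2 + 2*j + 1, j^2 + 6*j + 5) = j + 1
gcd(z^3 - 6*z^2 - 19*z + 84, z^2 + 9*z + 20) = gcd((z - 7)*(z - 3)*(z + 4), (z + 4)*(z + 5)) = z + 4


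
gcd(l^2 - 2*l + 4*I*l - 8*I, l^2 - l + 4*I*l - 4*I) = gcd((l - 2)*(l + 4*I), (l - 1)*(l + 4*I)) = l + 4*I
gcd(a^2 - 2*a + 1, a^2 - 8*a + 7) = a - 1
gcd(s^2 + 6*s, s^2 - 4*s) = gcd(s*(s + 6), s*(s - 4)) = s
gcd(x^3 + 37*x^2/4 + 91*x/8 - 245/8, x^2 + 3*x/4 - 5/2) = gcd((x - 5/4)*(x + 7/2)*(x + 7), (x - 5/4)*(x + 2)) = x - 5/4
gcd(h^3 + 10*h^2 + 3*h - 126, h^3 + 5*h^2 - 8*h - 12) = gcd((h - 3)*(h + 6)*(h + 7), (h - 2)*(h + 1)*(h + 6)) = h + 6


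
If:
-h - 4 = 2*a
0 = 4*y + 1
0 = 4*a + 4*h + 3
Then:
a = -13/4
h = 5/2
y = -1/4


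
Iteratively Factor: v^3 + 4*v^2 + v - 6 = (v + 2)*(v^2 + 2*v - 3) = (v + 2)*(v + 3)*(v - 1)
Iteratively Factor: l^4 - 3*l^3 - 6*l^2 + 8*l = (l - 4)*(l^3 + l^2 - 2*l) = l*(l - 4)*(l^2 + l - 2) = l*(l - 4)*(l - 1)*(l + 2)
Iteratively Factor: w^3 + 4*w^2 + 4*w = (w + 2)*(w^2 + 2*w) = (w + 2)^2*(w)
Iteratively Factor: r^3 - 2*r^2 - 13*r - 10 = (r + 1)*(r^2 - 3*r - 10) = (r + 1)*(r + 2)*(r - 5)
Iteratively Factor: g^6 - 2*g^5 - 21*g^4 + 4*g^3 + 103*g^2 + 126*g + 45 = (g + 1)*(g^5 - 3*g^4 - 18*g^3 + 22*g^2 + 81*g + 45) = (g + 1)^2*(g^4 - 4*g^3 - 14*g^2 + 36*g + 45) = (g - 3)*(g + 1)^2*(g^3 - g^2 - 17*g - 15) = (g - 5)*(g - 3)*(g + 1)^2*(g^2 + 4*g + 3) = (g - 5)*(g - 3)*(g + 1)^2*(g + 3)*(g + 1)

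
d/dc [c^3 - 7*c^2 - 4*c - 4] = 3*c^2 - 14*c - 4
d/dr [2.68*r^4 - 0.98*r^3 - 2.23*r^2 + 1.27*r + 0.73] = 10.72*r^3 - 2.94*r^2 - 4.46*r + 1.27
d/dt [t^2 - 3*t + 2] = 2*t - 3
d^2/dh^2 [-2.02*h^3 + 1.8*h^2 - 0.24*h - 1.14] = 3.6 - 12.12*h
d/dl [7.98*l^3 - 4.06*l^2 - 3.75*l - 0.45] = 23.94*l^2 - 8.12*l - 3.75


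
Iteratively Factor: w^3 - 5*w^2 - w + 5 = (w - 1)*(w^2 - 4*w - 5) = (w - 1)*(w + 1)*(w - 5)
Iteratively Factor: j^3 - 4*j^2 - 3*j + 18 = (j + 2)*(j^2 - 6*j + 9) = (j - 3)*(j + 2)*(j - 3)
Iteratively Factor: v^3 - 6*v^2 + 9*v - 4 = (v - 1)*(v^2 - 5*v + 4) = (v - 1)^2*(v - 4)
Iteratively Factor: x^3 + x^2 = (x)*(x^2 + x) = x^2*(x + 1)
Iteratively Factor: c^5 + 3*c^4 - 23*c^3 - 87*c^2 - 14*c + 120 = (c + 3)*(c^4 - 23*c^2 - 18*c + 40) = (c - 1)*(c + 3)*(c^3 + c^2 - 22*c - 40) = (c - 1)*(c + 3)*(c + 4)*(c^2 - 3*c - 10) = (c - 5)*(c - 1)*(c + 3)*(c + 4)*(c + 2)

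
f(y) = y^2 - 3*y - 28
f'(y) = 2*y - 3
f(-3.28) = -7.40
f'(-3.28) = -9.56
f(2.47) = -29.31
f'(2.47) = 1.94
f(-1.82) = -19.23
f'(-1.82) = -6.64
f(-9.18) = 83.81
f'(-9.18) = -21.36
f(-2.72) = -12.44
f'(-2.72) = -8.44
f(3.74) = -25.23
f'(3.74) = 4.48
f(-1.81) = -19.29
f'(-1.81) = -6.62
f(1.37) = -30.23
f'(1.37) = -0.26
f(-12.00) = 152.00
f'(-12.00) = -27.00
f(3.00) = -28.00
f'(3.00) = 3.00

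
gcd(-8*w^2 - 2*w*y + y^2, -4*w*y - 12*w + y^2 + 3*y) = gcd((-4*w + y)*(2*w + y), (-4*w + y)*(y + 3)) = -4*w + y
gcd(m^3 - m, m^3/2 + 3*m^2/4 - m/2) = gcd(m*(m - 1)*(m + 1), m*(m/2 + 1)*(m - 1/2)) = m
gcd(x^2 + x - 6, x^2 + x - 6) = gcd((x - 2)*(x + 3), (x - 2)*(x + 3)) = x^2 + x - 6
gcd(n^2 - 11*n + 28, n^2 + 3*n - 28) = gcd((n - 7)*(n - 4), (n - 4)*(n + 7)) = n - 4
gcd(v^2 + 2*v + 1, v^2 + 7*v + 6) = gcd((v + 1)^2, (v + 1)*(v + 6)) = v + 1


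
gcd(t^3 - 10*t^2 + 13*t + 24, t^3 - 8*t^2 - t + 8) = t^2 - 7*t - 8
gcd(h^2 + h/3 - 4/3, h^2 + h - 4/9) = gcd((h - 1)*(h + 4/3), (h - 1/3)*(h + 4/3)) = h + 4/3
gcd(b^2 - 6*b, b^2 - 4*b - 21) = 1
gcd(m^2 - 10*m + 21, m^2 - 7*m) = m - 7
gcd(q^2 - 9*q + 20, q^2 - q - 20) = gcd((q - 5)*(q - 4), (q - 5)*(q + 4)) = q - 5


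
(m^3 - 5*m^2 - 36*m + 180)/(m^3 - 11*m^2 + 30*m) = (m + 6)/m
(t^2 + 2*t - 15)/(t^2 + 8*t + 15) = (t - 3)/(t + 3)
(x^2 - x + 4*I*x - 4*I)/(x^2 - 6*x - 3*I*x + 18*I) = (x^2 - x + 4*I*x - 4*I)/(x^2 - 6*x - 3*I*x + 18*I)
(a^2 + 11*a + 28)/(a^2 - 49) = (a + 4)/(a - 7)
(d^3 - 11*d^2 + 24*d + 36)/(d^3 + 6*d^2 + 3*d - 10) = (d^3 - 11*d^2 + 24*d + 36)/(d^3 + 6*d^2 + 3*d - 10)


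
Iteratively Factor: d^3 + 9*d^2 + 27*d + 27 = (d + 3)*(d^2 + 6*d + 9) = (d + 3)^2*(d + 3)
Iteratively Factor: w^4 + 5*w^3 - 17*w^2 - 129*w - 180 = (w + 3)*(w^3 + 2*w^2 - 23*w - 60) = (w - 5)*(w + 3)*(w^2 + 7*w + 12) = (w - 5)*(w + 3)^2*(w + 4)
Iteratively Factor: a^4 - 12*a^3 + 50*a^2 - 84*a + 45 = (a - 5)*(a^3 - 7*a^2 + 15*a - 9) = (a - 5)*(a - 1)*(a^2 - 6*a + 9) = (a - 5)*(a - 3)*(a - 1)*(a - 3)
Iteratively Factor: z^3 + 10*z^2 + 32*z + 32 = (z + 4)*(z^2 + 6*z + 8) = (z + 4)^2*(z + 2)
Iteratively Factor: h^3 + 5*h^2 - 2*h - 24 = (h + 3)*(h^2 + 2*h - 8) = (h + 3)*(h + 4)*(h - 2)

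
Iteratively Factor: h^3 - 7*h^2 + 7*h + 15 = (h - 5)*(h^2 - 2*h - 3) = (h - 5)*(h + 1)*(h - 3)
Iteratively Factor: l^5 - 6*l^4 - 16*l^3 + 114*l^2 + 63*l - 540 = (l + 3)*(l^4 - 9*l^3 + 11*l^2 + 81*l - 180) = (l - 4)*(l + 3)*(l^3 - 5*l^2 - 9*l + 45) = (l - 5)*(l - 4)*(l + 3)*(l^2 - 9) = (l - 5)*(l - 4)*(l - 3)*(l + 3)*(l + 3)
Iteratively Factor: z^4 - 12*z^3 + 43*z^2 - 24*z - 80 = (z - 4)*(z^3 - 8*z^2 + 11*z + 20) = (z - 4)*(z + 1)*(z^2 - 9*z + 20) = (z - 4)^2*(z + 1)*(z - 5)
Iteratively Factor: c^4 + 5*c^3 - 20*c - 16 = (c + 4)*(c^3 + c^2 - 4*c - 4) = (c + 1)*(c + 4)*(c^2 - 4) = (c + 1)*(c + 2)*(c + 4)*(c - 2)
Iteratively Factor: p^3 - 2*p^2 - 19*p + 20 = (p - 1)*(p^2 - p - 20) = (p - 5)*(p - 1)*(p + 4)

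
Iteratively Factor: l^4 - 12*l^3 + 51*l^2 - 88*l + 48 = (l - 4)*(l^3 - 8*l^2 + 19*l - 12) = (l - 4)*(l - 3)*(l^2 - 5*l + 4) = (l - 4)*(l - 3)*(l - 1)*(l - 4)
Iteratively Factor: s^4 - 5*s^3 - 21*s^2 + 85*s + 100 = (s + 4)*(s^3 - 9*s^2 + 15*s + 25) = (s - 5)*(s + 4)*(s^2 - 4*s - 5) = (s - 5)*(s + 1)*(s + 4)*(s - 5)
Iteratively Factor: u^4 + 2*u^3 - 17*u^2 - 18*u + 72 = (u - 3)*(u^3 + 5*u^2 - 2*u - 24) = (u - 3)*(u + 4)*(u^2 + u - 6) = (u - 3)*(u + 3)*(u + 4)*(u - 2)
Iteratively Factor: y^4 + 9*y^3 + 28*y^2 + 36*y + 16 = (y + 2)*(y^3 + 7*y^2 + 14*y + 8) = (y + 2)^2*(y^2 + 5*y + 4) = (y + 2)^2*(y + 4)*(y + 1)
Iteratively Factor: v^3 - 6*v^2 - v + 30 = (v + 2)*(v^2 - 8*v + 15) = (v - 5)*(v + 2)*(v - 3)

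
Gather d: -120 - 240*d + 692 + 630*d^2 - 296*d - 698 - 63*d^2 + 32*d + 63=567*d^2 - 504*d - 63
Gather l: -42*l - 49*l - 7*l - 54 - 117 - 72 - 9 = -98*l - 252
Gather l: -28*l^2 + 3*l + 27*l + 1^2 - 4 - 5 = -28*l^2 + 30*l - 8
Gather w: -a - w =-a - w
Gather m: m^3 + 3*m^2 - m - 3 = m^3 + 3*m^2 - m - 3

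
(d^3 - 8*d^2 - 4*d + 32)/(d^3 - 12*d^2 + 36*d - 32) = (d + 2)/(d - 2)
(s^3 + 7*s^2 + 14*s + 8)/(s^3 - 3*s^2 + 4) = (s^2 + 6*s + 8)/(s^2 - 4*s + 4)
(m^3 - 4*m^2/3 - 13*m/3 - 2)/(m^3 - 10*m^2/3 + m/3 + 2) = (m + 1)/(m - 1)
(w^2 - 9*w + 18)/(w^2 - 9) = (w - 6)/(w + 3)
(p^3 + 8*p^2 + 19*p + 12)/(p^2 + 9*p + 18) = (p^2 + 5*p + 4)/(p + 6)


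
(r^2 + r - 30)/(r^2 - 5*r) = (r + 6)/r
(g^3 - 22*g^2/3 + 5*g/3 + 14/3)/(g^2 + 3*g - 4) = (3*g^2 - 19*g - 14)/(3*(g + 4))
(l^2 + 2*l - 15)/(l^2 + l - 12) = (l + 5)/(l + 4)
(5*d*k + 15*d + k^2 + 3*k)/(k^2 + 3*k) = (5*d + k)/k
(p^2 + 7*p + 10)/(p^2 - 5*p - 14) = (p + 5)/(p - 7)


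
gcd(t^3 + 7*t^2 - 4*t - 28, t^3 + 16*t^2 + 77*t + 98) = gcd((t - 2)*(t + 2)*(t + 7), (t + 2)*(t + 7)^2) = t^2 + 9*t + 14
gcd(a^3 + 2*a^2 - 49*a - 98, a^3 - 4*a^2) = 1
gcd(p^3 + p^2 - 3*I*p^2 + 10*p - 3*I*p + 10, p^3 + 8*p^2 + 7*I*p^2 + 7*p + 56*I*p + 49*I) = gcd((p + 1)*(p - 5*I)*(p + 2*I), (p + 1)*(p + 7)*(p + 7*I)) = p + 1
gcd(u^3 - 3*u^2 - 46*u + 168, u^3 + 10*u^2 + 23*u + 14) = u + 7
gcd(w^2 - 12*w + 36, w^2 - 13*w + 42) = w - 6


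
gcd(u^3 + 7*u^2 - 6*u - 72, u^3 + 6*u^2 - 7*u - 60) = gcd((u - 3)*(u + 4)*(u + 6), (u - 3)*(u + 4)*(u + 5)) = u^2 + u - 12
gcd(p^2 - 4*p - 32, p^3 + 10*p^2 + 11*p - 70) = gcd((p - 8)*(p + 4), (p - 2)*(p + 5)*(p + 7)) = 1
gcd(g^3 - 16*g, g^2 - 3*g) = g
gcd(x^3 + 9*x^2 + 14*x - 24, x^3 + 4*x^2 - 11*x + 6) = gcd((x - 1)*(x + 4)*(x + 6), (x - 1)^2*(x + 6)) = x^2 + 5*x - 6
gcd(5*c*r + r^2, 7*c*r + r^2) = r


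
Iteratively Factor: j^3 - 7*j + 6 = (j - 1)*(j^2 + j - 6) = (j - 2)*(j - 1)*(j + 3)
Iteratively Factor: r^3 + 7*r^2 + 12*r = (r + 4)*(r^2 + 3*r) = (r + 3)*(r + 4)*(r)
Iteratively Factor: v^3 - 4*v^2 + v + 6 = (v + 1)*(v^2 - 5*v + 6) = (v - 2)*(v + 1)*(v - 3)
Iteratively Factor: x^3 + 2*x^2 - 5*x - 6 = (x - 2)*(x^2 + 4*x + 3) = (x - 2)*(x + 1)*(x + 3)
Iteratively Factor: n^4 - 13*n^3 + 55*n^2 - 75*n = (n - 3)*(n^3 - 10*n^2 + 25*n) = (n - 5)*(n - 3)*(n^2 - 5*n) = (n - 5)^2*(n - 3)*(n)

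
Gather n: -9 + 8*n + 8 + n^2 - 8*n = n^2 - 1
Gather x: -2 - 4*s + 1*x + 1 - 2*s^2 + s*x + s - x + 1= -2*s^2 + s*x - 3*s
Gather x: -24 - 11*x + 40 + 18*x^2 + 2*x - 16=18*x^2 - 9*x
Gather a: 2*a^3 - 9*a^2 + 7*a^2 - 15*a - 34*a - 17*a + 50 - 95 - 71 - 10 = 2*a^3 - 2*a^2 - 66*a - 126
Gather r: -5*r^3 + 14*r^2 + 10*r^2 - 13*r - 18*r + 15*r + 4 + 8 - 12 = -5*r^3 + 24*r^2 - 16*r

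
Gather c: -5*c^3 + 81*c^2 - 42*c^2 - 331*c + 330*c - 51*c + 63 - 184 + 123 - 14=-5*c^3 + 39*c^2 - 52*c - 12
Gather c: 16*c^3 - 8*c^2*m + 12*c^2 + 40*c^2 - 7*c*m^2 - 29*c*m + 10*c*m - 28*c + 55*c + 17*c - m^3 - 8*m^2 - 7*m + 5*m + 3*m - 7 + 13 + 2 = 16*c^3 + c^2*(52 - 8*m) + c*(-7*m^2 - 19*m + 44) - m^3 - 8*m^2 + m + 8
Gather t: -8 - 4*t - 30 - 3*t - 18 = -7*t - 56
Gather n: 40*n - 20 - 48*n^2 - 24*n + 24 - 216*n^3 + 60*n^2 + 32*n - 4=-216*n^3 + 12*n^2 + 48*n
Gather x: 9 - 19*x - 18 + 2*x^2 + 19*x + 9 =2*x^2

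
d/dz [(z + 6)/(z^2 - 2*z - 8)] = (z^2 - 2*z - 2*(z - 1)*(z + 6) - 8)/(-z^2 + 2*z + 8)^2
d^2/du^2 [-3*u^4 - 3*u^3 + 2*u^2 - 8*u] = -36*u^2 - 18*u + 4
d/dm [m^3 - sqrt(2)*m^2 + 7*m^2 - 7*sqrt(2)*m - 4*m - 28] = 3*m^2 - 2*sqrt(2)*m + 14*m - 7*sqrt(2) - 4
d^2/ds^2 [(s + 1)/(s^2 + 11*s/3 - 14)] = 6*((s + 1)*(6*s + 11)^2 - (9*s + 14)*(3*s^2 + 11*s - 42))/(3*s^2 + 11*s - 42)^3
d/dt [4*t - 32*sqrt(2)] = 4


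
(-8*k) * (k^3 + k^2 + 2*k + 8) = -8*k^4 - 8*k^3 - 16*k^2 - 64*k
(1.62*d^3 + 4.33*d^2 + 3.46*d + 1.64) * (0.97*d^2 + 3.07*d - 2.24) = 1.5714*d^5 + 9.1735*d^4 + 13.0205*d^3 + 2.5138*d^2 - 2.7156*d - 3.6736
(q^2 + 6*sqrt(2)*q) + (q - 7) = q^2 + q + 6*sqrt(2)*q - 7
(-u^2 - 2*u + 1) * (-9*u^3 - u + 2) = 9*u^5 + 18*u^4 - 8*u^3 - 5*u + 2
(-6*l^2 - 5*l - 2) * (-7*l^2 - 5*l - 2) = 42*l^4 + 65*l^3 + 51*l^2 + 20*l + 4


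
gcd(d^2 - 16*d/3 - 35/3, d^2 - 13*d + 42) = d - 7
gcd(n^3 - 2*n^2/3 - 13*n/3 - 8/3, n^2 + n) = n + 1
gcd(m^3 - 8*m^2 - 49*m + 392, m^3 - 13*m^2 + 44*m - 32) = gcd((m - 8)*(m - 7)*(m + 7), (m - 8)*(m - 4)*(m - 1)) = m - 8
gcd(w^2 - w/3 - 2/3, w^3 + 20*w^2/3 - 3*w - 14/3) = w^2 - w/3 - 2/3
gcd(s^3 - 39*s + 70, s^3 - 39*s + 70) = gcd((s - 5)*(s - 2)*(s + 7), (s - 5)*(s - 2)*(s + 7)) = s^3 - 39*s + 70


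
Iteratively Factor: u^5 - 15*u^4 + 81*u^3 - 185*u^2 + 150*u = (u - 5)*(u^4 - 10*u^3 + 31*u^2 - 30*u) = (u - 5)*(u - 3)*(u^3 - 7*u^2 + 10*u) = u*(u - 5)*(u - 3)*(u^2 - 7*u + 10) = u*(u - 5)*(u - 3)*(u - 2)*(u - 5)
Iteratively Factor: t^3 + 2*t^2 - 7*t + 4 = (t - 1)*(t^2 + 3*t - 4) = (t - 1)^2*(t + 4)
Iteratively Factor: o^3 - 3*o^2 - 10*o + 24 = (o - 2)*(o^2 - o - 12) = (o - 4)*(o - 2)*(o + 3)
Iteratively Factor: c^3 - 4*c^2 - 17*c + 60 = (c - 3)*(c^2 - c - 20) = (c - 3)*(c + 4)*(c - 5)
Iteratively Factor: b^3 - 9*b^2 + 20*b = (b - 4)*(b^2 - 5*b) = (b - 5)*(b - 4)*(b)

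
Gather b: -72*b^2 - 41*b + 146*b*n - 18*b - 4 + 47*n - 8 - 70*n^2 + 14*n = -72*b^2 + b*(146*n - 59) - 70*n^2 + 61*n - 12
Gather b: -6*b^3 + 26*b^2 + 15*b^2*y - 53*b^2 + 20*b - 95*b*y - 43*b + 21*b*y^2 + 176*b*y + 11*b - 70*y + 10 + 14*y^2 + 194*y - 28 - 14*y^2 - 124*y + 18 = -6*b^3 + b^2*(15*y - 27) + b*(21*y^2 + 81*y - 12)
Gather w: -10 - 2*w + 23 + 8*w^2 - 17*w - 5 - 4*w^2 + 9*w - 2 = 4*w^2 - 10*w + 6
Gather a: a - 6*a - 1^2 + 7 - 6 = -5*a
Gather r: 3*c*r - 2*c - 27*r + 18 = -2*c + r*(3*c - 27) + 18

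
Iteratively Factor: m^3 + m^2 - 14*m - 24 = (m - 4)*(m^2 + 5*m + 6) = (m - 4)*(m + 2)*(m + 3)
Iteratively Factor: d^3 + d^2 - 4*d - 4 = (d + 1)*(d^2 - 4) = (d - 2)*(d + 1)*(d + 2)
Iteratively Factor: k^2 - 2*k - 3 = (k + 1)*(k - 3)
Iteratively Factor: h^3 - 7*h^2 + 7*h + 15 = (h - 3)*(h^2 - 4*h - 5) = (h - 5)*(h - 3)*(h + 1)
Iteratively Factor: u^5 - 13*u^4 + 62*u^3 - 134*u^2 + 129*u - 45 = (u - 1)*(u^4 - 12*u^3 + 50*u^2 - 84*u + 45) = (u - 3)*(u - 1)*(u^3 - 9*u^2 + 23*u - 15) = (u - 5)*(u - 3)*(u - 1)*(u^2 - 4*u + 3) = (u - 5)*(u - 3)*(u - 1)^2*(u - 3)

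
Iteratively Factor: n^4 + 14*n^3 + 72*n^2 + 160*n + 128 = (n + 2)*(n^3 + 12*n^2 + 48*n + 64) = (n + 2)*(n + 4)*(n^2 + 8*n + 16) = (n + 2)*(n + 4)^2*(n + 4)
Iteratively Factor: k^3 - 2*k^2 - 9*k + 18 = (k - 3)*(k^2 + k - 6) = (k - 3)*(k + 3)*(k - 2)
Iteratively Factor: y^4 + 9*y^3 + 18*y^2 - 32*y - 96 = (y - 2)*(y^3 + 11*y^2 + 40*y + 48) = (y - 2)*(y + 3)*(y^2 + 8*y + 16) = (y - 2)*(y + 3)*(y + 4)*(y + 4)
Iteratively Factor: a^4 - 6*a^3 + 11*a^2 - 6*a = (a - 3)*(a^3 - 3*a^2 + 2*a) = a*(a - 3)*(a^2 - 3*a + 2) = a*(a - 3)*(a - 2)*(a - 1)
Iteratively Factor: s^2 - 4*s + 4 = (s - 2)*(s - 2)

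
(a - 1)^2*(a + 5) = a^3 + 3*a^2 - 9*a + 5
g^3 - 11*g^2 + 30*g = g*(g - 6)*(g - 5)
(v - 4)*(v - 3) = v^2 - 7*v + 12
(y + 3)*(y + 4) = y^2 + 7*y + 12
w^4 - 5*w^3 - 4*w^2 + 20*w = w*(w - 5)*(w - 2)*(w + 2)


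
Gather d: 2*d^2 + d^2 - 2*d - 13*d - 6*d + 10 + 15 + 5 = 3*d^2 - 21*d + 30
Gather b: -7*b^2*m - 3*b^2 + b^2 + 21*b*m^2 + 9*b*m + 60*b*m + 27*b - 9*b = b^2*(-7*m - 2) + b*(21*m^2 + 69*m + 18)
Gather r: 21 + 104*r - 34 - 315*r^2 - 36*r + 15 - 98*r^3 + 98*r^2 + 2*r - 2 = -98*r^3 - 217*r^2 + 70*r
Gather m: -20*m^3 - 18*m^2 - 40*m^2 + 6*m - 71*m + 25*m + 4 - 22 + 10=-20*m^3 - 58*m^2 - 40*m - 8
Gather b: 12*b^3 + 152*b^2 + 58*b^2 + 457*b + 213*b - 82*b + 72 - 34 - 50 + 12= 12*b^3 + 210*b^2 + 588*b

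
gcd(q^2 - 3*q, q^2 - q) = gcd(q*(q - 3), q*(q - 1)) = q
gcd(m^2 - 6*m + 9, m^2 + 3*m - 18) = m - 3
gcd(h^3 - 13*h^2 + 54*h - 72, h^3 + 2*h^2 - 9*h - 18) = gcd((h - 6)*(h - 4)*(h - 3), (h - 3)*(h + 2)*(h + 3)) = h - 3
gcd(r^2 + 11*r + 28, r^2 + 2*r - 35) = r + 7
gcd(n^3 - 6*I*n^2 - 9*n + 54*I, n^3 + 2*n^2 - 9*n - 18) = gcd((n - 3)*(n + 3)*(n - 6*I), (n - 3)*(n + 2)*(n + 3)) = n^2 - 9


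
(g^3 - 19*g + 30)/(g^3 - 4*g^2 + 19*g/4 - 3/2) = 4*(g^2 + 2*g - 15)/(4*g^2 - 8*g + 3)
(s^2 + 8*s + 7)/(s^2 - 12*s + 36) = (s^2 + 8*s + 7)/(s^2 - 12*s + 36)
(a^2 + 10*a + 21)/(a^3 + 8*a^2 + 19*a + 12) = (a + 7)/(a^2 + 5*a + 4)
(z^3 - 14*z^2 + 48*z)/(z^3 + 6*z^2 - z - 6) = z*(z^2 - 14*z + 48)/(z^3 + 6*z^2 - z - 6)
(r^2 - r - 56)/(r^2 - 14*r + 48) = (r + 7)/(r - 6)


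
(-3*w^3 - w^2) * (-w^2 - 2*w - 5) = 3*w^5 + 7*w^4 + 17*w^3 + 5*w^2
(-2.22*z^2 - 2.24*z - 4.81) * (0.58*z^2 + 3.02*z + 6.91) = -1.2876*z^4 - 8.0036*z^3 - 24.8948*z^2 - 30.0046*z - 33.2371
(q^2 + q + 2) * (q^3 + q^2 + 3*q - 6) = q^5 + 2*q^4 + 6*q^3 - q^2 - 12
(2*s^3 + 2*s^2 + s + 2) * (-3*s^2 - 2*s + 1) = -6*s^5 - 10*s^4 - 5*s^3 - 6*s^2 - 3*s + 2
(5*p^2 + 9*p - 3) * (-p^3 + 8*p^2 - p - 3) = -5*p^5 + 31*p^4 + 70*p^3 - 48*p^2 - 24*p + 9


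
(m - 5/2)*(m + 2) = m^2 - m/2 - 5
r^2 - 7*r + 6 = (r - 6)*(r - 1)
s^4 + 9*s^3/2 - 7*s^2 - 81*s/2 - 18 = (s - 3)*(s + 1/2)*(s + 3)*(s + 4)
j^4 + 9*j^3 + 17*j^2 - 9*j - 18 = (j - 1)*(j + 1)*(j + 3)*(j + 6)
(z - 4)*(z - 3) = z^2 - 7*z + 12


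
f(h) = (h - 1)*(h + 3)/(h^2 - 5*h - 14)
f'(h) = (5 - 2*h)*(h - 1)*(h + 3)/(h^2 - 5*h - 14)^2 + (h - 1)/(h^2 - 5*h - 14) + (h + 3)/(h^2 - 5*h - 14) = (-7*h^2 - 22*h - 43)/(h^4 - 10*h^3 - 3*h^2 + 140*h + 196)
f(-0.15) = 0.25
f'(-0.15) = -0.23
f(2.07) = -0.27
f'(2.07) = -0.29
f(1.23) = -0.05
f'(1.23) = -0.23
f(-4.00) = 0.23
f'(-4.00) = -0.14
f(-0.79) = 0.42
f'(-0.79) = -0.34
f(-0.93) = 0.47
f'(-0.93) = -0.40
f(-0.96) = 0.48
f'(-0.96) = -0.41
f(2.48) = -0.40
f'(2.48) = -0.34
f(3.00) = -0.60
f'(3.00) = -0.43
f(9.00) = 4.36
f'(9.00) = -1.67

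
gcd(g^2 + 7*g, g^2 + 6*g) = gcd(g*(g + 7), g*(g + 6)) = g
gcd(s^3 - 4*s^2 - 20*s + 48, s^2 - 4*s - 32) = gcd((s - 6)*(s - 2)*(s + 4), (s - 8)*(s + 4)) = s + 4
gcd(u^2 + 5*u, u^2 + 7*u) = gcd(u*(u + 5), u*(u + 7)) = u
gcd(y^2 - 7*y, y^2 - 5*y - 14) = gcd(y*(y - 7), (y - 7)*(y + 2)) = y - 7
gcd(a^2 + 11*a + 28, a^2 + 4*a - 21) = a + 7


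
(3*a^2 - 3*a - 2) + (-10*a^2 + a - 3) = -7*a^2 - 2*a - 5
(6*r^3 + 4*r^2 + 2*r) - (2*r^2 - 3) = 6*r^3 + 2*r^2 + 2*r + 3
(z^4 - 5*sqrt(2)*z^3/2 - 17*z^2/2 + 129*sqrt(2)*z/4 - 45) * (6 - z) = -z^5 + 5*sqrt(2)*z^4/2 + 6*z^4 - 15*sqrt(2)*z^3 + 17*z^3/2 - 51*z^2 - 129*sqrt(2)*z^2/4 + 45*z + 387*sqrt(2)*z/2 - 270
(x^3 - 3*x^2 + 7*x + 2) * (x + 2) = x^4 - x^3 + x^2 + 16*x + 4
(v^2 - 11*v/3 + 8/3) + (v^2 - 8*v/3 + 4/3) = 2*v^2 - 19*v/3 + 4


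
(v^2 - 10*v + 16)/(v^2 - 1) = (v^2 - 10*v + 16)/(v^2 - 1)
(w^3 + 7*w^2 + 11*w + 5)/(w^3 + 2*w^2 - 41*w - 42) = (w^2 + 6*w + 5)/(w^2 + w - 42)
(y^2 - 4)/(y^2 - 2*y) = (y + 2)/y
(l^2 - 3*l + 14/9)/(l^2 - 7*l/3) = (l - 2/3)/l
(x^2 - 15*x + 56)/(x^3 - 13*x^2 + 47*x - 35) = (x - 8)/(x^2 - 6*x + 5)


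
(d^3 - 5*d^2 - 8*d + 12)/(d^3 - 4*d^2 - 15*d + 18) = (d + 2)/(d + 3)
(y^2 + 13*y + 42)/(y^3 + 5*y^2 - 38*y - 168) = (y + 6)/(y^2 - 2*y - 24)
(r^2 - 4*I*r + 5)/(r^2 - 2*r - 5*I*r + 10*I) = (r + I)/(r - 2)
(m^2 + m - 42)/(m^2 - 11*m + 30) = (m + 7)/(m - 5)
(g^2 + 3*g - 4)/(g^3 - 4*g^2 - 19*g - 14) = (-g^2 - 3*g + 4)/(-g^3 + 4*g^2 + 19*g + 14)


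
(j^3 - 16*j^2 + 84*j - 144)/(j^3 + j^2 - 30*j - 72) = (j^2 - 10*j + 24)/(j^2 + 7*j + 12)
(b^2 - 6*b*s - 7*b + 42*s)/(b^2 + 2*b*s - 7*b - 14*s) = (b - 6*s)/(b + 2*s)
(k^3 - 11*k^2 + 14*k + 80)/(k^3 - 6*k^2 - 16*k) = (k - 5)/k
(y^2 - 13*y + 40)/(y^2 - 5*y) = (y - 8)/y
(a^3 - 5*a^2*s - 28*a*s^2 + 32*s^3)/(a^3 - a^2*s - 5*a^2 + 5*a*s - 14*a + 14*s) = (a^2 - 4*a*s - 32*s^2)/(a^2 - 5*a - 14)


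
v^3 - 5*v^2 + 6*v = v*(v - 3)*(v - 2)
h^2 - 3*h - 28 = (h - 7)*(h + 4)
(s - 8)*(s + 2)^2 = s^3 - 4*s^2 - 28*s - 32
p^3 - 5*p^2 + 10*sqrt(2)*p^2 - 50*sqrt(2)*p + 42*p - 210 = (p - 5)*(p + 3*sqrt(2))*(p + 7*sqrt(2))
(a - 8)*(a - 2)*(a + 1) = a^3 - 9*a^2 + 6*a + 16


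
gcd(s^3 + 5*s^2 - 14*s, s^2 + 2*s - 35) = s + 7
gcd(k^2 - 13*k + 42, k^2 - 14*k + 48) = k - 6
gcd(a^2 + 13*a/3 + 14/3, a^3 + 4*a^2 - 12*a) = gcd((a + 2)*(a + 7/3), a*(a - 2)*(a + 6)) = 1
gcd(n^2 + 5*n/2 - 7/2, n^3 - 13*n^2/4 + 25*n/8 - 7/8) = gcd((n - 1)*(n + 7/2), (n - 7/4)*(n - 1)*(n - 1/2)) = n - 1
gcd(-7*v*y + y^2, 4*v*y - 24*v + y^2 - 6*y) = 1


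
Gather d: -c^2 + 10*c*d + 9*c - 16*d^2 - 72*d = -c^2 + 9*c - 16*d^2 + d*(10*c - 72)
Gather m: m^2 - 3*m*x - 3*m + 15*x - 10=m^2 + m*(-3*x - 3) + 15*x - 10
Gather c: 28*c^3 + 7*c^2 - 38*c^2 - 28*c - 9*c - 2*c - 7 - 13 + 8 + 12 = 28*c^3 - 31*c^2 - 39*c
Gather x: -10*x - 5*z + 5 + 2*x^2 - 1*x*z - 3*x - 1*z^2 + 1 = 2*x^2 + x*(-z - 13) - z^2 - 5*z + 6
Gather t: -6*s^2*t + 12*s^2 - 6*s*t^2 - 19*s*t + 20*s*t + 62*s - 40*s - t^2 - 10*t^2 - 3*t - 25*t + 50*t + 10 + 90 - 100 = 12*s^2 + 22*s + t^2*(-6*s - 11) + t*(-6*s^2 + s + 22)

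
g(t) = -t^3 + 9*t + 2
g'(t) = 9 - 3*t^2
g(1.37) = 11.76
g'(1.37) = 3.37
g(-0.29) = -0.59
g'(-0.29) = 8.75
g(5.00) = -78.00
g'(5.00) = -66.00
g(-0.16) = 0.56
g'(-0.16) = 8.92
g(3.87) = -21.13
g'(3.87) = -35.93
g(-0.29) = -0.59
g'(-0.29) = 8.75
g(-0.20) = 0.21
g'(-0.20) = 8.88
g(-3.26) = 7.31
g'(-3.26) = -22.88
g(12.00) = -1618.00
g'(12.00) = -423.00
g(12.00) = -1618.00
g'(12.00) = -423.00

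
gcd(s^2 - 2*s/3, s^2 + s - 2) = 1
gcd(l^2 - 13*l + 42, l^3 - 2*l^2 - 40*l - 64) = 1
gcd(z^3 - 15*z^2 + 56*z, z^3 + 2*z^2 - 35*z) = z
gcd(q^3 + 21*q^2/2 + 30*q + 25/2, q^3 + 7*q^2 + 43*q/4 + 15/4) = q^2 + 11*q/2 + 5/2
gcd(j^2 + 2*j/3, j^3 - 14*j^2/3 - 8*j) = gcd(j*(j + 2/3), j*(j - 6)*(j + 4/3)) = j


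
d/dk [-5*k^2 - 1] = -10*k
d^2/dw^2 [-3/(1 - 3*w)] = 54/(3*w - 1)^3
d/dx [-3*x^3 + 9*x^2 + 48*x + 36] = -9*x^2 + 18*x + 48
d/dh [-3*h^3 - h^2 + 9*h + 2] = -9*h^2 - 2*h + 9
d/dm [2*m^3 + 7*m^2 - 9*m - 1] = 6*m^2 + 14*m - 9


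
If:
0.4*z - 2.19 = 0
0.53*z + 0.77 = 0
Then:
No Solution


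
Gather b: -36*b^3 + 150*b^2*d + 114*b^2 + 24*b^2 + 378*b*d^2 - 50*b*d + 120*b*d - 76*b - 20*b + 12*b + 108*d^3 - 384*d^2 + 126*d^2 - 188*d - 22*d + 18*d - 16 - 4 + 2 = -36*b^3 + b^2*(150*d + 138) + b*(378*d^2 + 70*d - 84) + 108*d^3 - 258*d^2 - 192*d - 18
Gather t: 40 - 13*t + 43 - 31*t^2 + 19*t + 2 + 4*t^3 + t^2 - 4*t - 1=4*t^3 - 30*t^2 + 2*t + 84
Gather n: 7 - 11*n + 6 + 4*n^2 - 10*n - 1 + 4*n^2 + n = 8*n^2 - 20*n + 12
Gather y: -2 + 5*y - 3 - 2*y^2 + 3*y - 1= -2*y^2 + 8*y - 6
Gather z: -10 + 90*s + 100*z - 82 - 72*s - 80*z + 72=18*s + 20*z - 20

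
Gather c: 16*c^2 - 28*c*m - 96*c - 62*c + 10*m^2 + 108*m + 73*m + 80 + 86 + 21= 16*c^2 + c*(-28*m - 158) + 10*m^2 + 181*m + 187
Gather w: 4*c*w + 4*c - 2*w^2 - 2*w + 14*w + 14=4*c - 2*w^2 + w*(4*c + 12) + 14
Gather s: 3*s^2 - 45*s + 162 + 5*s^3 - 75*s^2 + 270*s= 5*s^3 - 72*s^2 + 225*s + 162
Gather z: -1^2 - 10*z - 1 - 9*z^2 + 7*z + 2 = -9*z^2 - 3*z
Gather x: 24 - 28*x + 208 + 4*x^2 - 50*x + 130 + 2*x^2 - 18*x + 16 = 6*x^2 - 96*x + 378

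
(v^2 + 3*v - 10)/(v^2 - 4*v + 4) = (v + 5)/(v - 2)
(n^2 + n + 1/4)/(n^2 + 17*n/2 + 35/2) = (4*n^2 + 4*n + 1)/(2*(2*n^2 + 17*n + 35))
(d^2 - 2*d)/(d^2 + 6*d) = (d - 2)/(d + 6)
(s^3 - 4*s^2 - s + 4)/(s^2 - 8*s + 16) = (s^2 - 1)/(s - 4)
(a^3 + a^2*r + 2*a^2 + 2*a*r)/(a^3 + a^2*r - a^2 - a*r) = (a + 2)/(a - 1)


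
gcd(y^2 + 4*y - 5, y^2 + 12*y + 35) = y + 5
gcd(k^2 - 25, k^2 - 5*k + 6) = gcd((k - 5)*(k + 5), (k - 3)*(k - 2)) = 1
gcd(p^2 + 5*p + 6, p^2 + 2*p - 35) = 1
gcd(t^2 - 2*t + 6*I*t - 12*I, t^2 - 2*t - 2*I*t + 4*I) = t - 2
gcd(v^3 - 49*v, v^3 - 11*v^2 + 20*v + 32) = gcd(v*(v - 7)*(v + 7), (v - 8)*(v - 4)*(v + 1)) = 1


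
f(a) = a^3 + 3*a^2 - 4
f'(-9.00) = 189.00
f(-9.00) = -490.00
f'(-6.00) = 72.00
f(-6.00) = -112.00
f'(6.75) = 177.19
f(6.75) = 440.23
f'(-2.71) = 5.77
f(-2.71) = -1.87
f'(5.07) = 107.53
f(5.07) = 203.44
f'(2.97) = 44.28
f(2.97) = 48.66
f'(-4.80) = 40.32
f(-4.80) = -45.47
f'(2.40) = 31.68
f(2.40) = 27.10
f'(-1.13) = -2.95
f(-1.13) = -1.61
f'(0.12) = 0.76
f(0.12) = -3.96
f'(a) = 3*a^2 + 6*a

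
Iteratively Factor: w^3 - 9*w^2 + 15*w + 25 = (w + 1)*(w^2 - 10*w + 25) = (w - 5)*(w + 1)*(w - 5)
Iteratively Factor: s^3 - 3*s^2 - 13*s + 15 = (s - 1)*(s^2 - 2*s - 15) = (s - 5)*(s - 1)*(s + 3)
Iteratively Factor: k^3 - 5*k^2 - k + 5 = (k + 1)*(k^2 - 6*k + 5) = (k - 1)*(k + 1)*(k - 5)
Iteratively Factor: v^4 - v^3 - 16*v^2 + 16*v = (v - 4)*(v^3 + 3*v^2 - 4*v) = (v - 4)*(v + 4)*(v^2 - v) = (v - 4)*(v - 1)*(v + 4)*(v)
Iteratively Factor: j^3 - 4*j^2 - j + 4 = (j + 1)*(j^2 - 5*j + 4) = (j - 1)*(j + 1)*(j - 4)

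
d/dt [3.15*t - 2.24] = 3.15000000000000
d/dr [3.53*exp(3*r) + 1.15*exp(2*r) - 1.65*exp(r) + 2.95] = (10.59*exp(2*r) + 2.3*exp(r) - 1.65)*exp(r)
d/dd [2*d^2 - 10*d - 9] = 4*d - 10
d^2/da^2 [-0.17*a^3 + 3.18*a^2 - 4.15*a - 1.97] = 6.36 - 1.02*a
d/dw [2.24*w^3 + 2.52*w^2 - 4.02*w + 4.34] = 6.72*w^2 + 5.04*w - 4.02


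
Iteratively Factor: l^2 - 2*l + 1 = (l - 1)*(l - 1)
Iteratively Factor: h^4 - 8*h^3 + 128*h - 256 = (h - 4)*(h^3 - 4*h^2 - 16*h + 64) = (h - 4)^2*(h^2 - 16) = (h - 4)^3*(h + 4)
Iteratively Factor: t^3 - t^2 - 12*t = (t - 4)*(t^2 + 3*t) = (t - 4)*(t + 3)*(t)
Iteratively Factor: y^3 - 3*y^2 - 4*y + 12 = (y - 3)*(y^2 - 4) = (y - 3)*(y + 2)*(y - 2)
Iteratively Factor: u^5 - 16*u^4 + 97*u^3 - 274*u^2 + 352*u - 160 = (u - 1)*(u^4 - 15*u^3 + 82*u^2 - 192*u + 160) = (u - 4)*(u - 1)*(u^3 - 11*u^2 + 38*u - 40) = (u - 5)*(u - 4)*(u - 1)*(u^2 - 6*u + 8) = (u - 5)*(u - 4)*(u - 2)*(u - 1)*(u - 4)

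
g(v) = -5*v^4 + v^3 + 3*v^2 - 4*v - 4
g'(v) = -20*v^3 + 3*v^2 + 6*v - 4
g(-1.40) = -14.47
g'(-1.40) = 48.36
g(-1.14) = -5.47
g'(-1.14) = 22.69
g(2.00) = -72.00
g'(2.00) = -140.00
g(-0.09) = -3.62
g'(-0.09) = -4.50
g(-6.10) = -7017.87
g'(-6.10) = 4610.65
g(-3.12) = -466.48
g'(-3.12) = 613.91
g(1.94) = -63.99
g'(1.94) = -127.10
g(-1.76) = -41.09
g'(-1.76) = 103.77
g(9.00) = -31873.00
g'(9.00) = -14287.00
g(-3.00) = -397.00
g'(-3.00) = 545.00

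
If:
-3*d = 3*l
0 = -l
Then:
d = 0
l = 0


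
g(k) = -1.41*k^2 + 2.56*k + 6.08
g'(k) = 2.56 - 2.82*k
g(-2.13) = -5.77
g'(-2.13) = 8.57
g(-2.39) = -8.09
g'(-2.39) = 9.30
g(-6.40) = -68.06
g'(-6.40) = 20.61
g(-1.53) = -1.14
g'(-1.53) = 6.87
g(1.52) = 6.71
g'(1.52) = -1.73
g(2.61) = 3.16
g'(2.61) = -4.80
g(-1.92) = -4.03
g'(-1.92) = 7.97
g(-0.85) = 2.89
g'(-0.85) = 4.96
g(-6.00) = -60.04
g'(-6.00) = 19.48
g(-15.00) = -349.57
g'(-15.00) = 44.86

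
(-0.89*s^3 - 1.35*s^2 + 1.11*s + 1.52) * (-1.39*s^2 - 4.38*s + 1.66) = 1.2371*s^5 + 5.7747*s^4 + 2.8927*s^3 - 9.2156*s^2 - 4.815*s + 2.5232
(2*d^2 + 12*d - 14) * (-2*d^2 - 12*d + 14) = -4*d^4 - 48*d^3 - 88*d^2 + 336*d - 196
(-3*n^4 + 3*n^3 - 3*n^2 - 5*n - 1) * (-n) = 3*n^5 - 3*n^4 + 3*n^3 + 5*n^2 + n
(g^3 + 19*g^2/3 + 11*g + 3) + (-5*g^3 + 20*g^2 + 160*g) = -4*g^3 + 79*g^2/3 + 171*g + 3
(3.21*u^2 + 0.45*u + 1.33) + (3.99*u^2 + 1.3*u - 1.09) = 7.2*u^2 + 1.75*u + 0.24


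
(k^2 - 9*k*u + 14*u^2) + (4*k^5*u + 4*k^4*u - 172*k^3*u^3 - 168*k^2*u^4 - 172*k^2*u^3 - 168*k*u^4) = 4*k^5*u + 4*k^4*u - 172*k^3*u^3 - 168*k^2*u^4 - 172*k^2*u^3 + k^2 - 168*k*u^4 - 9*k*u + 14*u^2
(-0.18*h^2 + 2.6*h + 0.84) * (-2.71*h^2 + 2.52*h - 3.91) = 0.4878*h^4 - 7.4996*h^3 + 4.9794*h^2 - 8.0492*h - 3.2844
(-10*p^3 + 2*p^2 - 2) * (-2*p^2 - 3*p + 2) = 20*p^5 + 26*p^4 - 26*p^3 + 8*p^2 + 6*p - 4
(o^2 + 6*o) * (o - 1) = o^3 + 5*o^2 - 6*o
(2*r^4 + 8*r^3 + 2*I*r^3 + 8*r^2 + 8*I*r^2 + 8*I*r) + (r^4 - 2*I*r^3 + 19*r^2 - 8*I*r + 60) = 3*r^4 + 8*r^3 + 27*r^2 + 8*I*r^2 + 60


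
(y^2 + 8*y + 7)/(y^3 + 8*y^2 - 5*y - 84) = (y + 1)/(y^2 + y - 12)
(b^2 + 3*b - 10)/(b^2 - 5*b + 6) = (b + 5)/(b - 3)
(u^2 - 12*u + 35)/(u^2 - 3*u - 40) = (-u^2 + 12*u - 35)/(-u^2 + 3*u + 40)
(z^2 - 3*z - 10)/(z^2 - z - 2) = (-z^2 + 3*z + 10)/(-z^2 + z + 2)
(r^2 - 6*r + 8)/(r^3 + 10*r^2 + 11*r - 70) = (r - 4)/(r^2 + 12*r + 35)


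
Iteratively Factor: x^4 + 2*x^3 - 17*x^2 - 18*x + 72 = (x - 3)*(x^3 + 5*x^2 - 2*x - 24) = (x - 3)*(x + 4)*(x^2 + x - 6) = (x - 3)*(x - 2)*(x + 4)*(x + 3)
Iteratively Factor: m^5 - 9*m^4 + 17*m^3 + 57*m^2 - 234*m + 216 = (m - 3)*(m^4 - 6*m^3 - m^2 + 54*m - 72) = (m - 3)^2*(m^3 - 3*m^2 - 10*m + 24) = (m - 4)*(m - 3)^2*(m^2 + m - 6) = (m - 4)*(m - 3)^2*(m - 2)*(m + 3)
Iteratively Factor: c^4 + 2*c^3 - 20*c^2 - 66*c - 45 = (c - 5)*(c^3 + 7*c^2 + 15*c + 9) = (c - 5)*(c + 1)*(c^2 + 6*c + 9) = (c - 5)*(c + 1)*(c + 3)*(c + 3)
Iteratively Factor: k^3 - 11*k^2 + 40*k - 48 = (k - 3)*(k^2 - 8*k + 16) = (k - 4)*(k - 3)*(k - 4)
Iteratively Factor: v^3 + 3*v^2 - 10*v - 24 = (v + 4)*(v^2 - v - 6) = (v - 3)*(v + 4)*(v + 2)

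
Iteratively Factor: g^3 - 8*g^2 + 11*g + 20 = (g - 5)*(g^2 - 3*g - 4) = (g - 5)*(g - 4)*(g + 1)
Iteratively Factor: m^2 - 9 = (m + 3)*(m - 3)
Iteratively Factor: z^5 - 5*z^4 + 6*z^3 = (z)*(z^4 - 5*z^3 + 6*z^2) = z^2*(z^3 - 5*z^2 + 6*z) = z^3*(z^2 - 5*z + 6) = z^3*(z - 3)*(z - 2)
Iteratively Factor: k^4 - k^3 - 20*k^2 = (k)*(k^3 - k^2 - 20*k) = k*(k + 4)*(k^2 - 5*k) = k^2*(k + 4)*(k - 5)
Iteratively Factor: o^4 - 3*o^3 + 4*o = (o)*(o^3 - 3*o^2 + 4) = o*(o - 2)*(o^2 - o - 2) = o*(o - 2)^2*(o + 1)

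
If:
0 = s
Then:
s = 0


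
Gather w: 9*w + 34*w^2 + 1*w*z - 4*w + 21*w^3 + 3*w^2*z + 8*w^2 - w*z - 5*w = 21*w^3 + w^2*(3*z + 42)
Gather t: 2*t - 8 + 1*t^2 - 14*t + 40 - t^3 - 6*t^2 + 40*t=-t^3 - 5*t^2 + 28*t + 32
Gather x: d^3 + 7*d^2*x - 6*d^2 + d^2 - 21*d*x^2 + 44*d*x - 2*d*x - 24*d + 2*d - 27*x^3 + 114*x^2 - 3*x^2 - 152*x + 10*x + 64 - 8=d^3 - 5*d^2 - 22*d - 27*x^3 + x^2*(111 - 21*d) + x*(7*d^2 + 42*d - 142) + 56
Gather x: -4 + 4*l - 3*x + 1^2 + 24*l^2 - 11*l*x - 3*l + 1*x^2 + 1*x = 24*l^2 + l + x^2 + x*(-11*l - 2) - 3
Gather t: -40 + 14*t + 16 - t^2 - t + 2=-t^2 + 13*t - 22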